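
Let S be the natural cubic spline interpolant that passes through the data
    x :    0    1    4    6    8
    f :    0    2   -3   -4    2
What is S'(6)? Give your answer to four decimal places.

1.4490

With M_i denoting the second derivative at x_i, h_i = 1, 3, 2, 2, and Δ_i = (y_(i+1) − y_i)/h_i = 2, -5/3, -1/2, 3:
  1·M_0 + 8·M_1 + 3·M_2 = 6(Δ_1 - Δ_0) = -22
  3·M_1 + 10·M_2 + 2·M_3 = 6(Δ_2 - Δ_1) = 7
  2·M_2 + 8·M_3 + 2·M_4 = 6(Δ_3 - Δ_2) = 21
Natural end conditions: M_0 = M_4 = 0.
Solving the tridiagonal system: M_0 = 0, M_1 = -857/268, M_2 = 80/67, M_3 = 1247/536, M_4 = 0.
On [6, 8], S'(x) = b_3 + 2c_3·(x - 6) + 3d_3·(x - 6)² with b_3 = Δ_3 - h_3(2M_3 + M_4)/6 = 1165/804, c_3 = M_3/2 = 1247/1072, d_3 = (M_4 - M_3)/(6h_3) = -1247/6432. So S'(6) = 1165/804.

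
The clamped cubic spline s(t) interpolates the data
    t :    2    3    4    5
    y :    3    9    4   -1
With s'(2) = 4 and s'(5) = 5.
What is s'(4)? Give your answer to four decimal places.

With m_i denoting the second derivative at x_i, h_i = 1, 1, 1, and Δ_i = (y_(i+1) − y_i)/h_i = 6, -5, -5:
  1·m_0 + 4·m_1 + 1·m_2 = 6(Δ_1 - Δ_0) = -66
  1·m_1 + 4·m_2 + 1·m_3 = 6(Δ_2 - Δ_1) = 0
Clamped end conditions give two more equations: 2h_0·m_0 + h_0·m_1 = 6(Δ_0 - s'(2)) = 12 and h_2·m_2 + 2h_2·m_3 = 6(s'(5) - Δ_2) = 60.
Solving the tridiagonal system: m_0 = 238/15, m_1 = -296/15, m_2 = -44/15, m_3 = 472/15.
On [4, 5], s'(t) = b_2 + 2c_2·(t - 4) + 3d_2·(t - 4)² with b_2 = Δ_2 - h_2(2m_2 + m_3)/6 = -139/15, c_2 = m_2/2 = -22/15, d_2 = (m_3 - m_2)/(6h_2) = 86/15. So s'(4) = -139/15.

-9.2667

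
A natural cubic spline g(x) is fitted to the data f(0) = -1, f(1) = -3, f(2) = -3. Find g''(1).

3

Write m_i for g''(x_i). With h_i = 1, 1 and divided differences Δ_i = -2, 0, the continuity of g' gives the tridiagonal system
  1·m_0 + 4·m_1 + 1·m_2 = 6(Δ_1 - Δ_0) = 12
Natural end conditions: m_0 = m_2 = 0.
Hence m_0 = 0, m_1 = 3, m_2 = 0.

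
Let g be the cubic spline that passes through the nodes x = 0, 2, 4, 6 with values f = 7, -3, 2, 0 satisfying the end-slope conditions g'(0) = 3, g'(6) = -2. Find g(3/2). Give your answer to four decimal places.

-0.2469

Put m_i = g'' at the i-th knot. Here h = (2, 2, 2) and Δ = (-5, 5/2, -1), so the interior equations h_(i-1)·m_(i-1) + 2(h_(i-1)+h_i)·m_i + h_i·m_(i+1) = 6(Δ_i − Δ_(i-1)) read
  2·m_0 + 8·m_1 + 2·m_2 = 6(Δ_1 - Δ_0) = 45
  2·m_1 + 8·m_2 + 2·m_3 = 6(Δ_2 - Δ_1) = -21
Clamped end conditions give two more equations: 2h_0·m_0 + h_0·m_1 = 6(Δ_0 - g'(0)) = -48 and h_2·m_2 + 2h_2·m_3 = 6(g'(6) - Δ_2) = -6.
Forward elimination and back-substitution give m_0 = -533/30, m_1 = 173/15, m_2 = -88/15, m_3 = 43/30.
On [0, 2], g(x) = 7 + 3·x - 533/60·x² + 293/120·x³.
With x = 3/2: g(3/2) = -79/320.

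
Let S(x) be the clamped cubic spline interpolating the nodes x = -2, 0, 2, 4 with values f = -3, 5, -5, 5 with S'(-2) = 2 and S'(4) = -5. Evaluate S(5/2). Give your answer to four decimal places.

Let M_i = S''(x_i). Step sizes h_i = 2, 2, 2; slopes of the chords Δ_i = (y_(i+1) - y_i)/h_i = 4, -5, 5.
  2·M_0 + 8·M_1 + 2·M_2 = 6(Δ_1 - Δ_0) = -54
  2·M_1 + 8·M_2 + 2·M_3 = 6(Δ_2 - Δ_1) = 60
Clamped end conditions give two more equations: 2h_0·M_0 + h_0·M_1 = 6(Δ_0 - S'(-2)) = 12 and h_2·M_2 + 2h_2·M_3 = 6(S'(4) - Δ_2) = -60.
Forward elimination and back-substitution give M_0 = 29/3, M_1 = -40/3, M_2 = 50/3, M_3 = -70/3.
On [2, 4], S(x) = -5 + 5/3·(x - 2) + 25/3·(x - 2)² - 10/3·(x - 2)³.
With (x - 2) = 1/2: S(5/2) = -5/2.

-2.5000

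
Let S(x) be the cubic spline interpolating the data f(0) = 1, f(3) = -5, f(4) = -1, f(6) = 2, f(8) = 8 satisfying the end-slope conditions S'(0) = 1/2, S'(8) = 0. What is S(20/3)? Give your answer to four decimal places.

Write σ_i for S''(x_i). With h_i = 3, 1, 2, 2 and divided differences Δ_i = -2, 4, 3/2, 3, the continuity of S' gives the tridiagonal system
  3·σ_0 + 8·σ_1 + 1·σ_2 = 6(Δ_1 - Δ_0) = 36
  1·σ_1 + 6·σ_2 + 2·σ_3 = 6(Δ_2 - Δ_1) = -15
  2·σ_2 + 8·σ_3 + 2·σ_4 = 6(Δ_3 - Δ_2) = 9
Clamped end conditions give two more equations: 2h_0·σ_0 + h_0·σ_1 = 6(Δ_0 - S'(0)) = -15 and h_3·σ_3 + 2h_3·σ_4 = 6(S'(8) - Δ_3) = -18.
Solving: σ_0 = -499/80, σ_1 = 299/40, σ_2 = -407/80, σ_3 = 161/40, σ_4 = -521/80.
On [6, 8], S(x) = 2 + 199/80·(x - 6) + 161/80·(x - 6)² - 281/320·(x - 6)³.
With (x - 6) = 2/3: S(20/3) = 1159/270.

4.2926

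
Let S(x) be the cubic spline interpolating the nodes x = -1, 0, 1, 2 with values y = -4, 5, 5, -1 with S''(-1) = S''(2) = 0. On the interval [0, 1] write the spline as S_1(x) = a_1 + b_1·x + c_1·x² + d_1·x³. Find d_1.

1

Write M_i for S''(x_i). With h_i = 1, 1, 1 and divided differences Δ_i = 9, 0, -6, the continuity of S' gives the tridiagonal system
  1·M_0 + 4·M_1 + 1·M_2 = 6(Δ_1 - Δ_0) = -54
  1·M_1 + 4·M_2 + 1·M_3 = 6(Δ_2 - Δ_1) = -36
Natural end conditions: M_0 = M_3 = 0.
Solving: M_0 = 0, M_1 = -12, M_2 = -6, M_3 = 0.
On [0, 1], with S_1(x) = a_1 + b_1·x + c_1·x² + d_1·x³: c_1 = M_1/2 = -6, d_1 = (M_2 - M_1)/(6h_1) = 1, b_1 = Δ_1 - h_1(2M_1 + M_2)/6 = 5.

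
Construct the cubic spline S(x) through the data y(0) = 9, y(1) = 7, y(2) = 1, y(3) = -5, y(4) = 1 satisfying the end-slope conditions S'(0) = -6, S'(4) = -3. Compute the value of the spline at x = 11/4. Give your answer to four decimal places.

Put M_i = S'' at the i-th knot. Here h = (1, 1, 1, 1) and Δ = (-2, -6, -6, 6), so the interior equations h_(i-1)·M_(i-1) + 2(h_(i-1)+h_i)·M_i + h_i·M_(i+1) = 6(Δ_i − Δ_(i-1)) read
  1·M_0 + 4·M_1 + 1·M_2 = 6(Δ_1 - Δ_0) = -24
  1·M_1 + 4·M_2 + 1·M_3 = 6(Δ_2 - Δ_1) = 0
  1·M_2 + 4·M_3 + 1·M_4 = 6(Δ_3 - Δ_2) = 72
Clamped end conditions give two more equations: 2h_0·M_0 + h_0·M_1 = 6(Δ_0 - S'(0)) = 24 and h_3·M_3 + 2h_3·M_4 = 6(S'(4) - Δ_3) = -54.
Forward elimination and back-substitution give M_0 = 459/28, M_1 = -123/14, M_2 = -21/4, M_3 = 417/14, M_4 = -1173/28.
On [2, 3], S(x) = 1 - 129/14·(x - 2) - 21/8·(x - 2)² + 327/56·(x - 2)³.
With (x - 2) = 3/4: S(11/4) = -2521/512.

-4.9238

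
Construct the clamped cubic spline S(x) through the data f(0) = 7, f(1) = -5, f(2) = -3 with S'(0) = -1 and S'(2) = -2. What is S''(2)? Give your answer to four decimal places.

-33.5000

Let M_i = S''(x_i). Step sizes h_i = 1, 1; slopes of the chords Δ_i = (y_(i+1) - y_i)/h_i = -12, 2.
  1·M_0 + 4·M_1 + 1·M_2 = 6(Δ_1 - Δ_0) = 84
Clamped end conditions give two more equations: 2h_0·M_0 + h_0·M_1 = 6(Δ_0 - S'(0)) = -66 and h_1·M_1 + 2h_1·M_2 = 6(S'(2) - Δ_1) = -24.
Hence M_0 = -109/2, M_1 = 43, M_2 = -67/2.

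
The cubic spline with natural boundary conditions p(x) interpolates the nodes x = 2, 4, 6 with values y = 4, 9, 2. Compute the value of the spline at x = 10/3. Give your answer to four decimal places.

8.4444

Write M_i for p''(x_i). With h_i = 2, 2 and divided differences Δ_i = 5/2, -7/2, the continuity of p' gives the tridiagonal system
  2·M_0 + 8·M_1 + 2·M_2 = 6(Δ_1 - Δ_0) = -36
Natural end conditions: M_0 = M_2 = 0.
Solving the tridiagonal system: M_0 = 0, M_1 = -9/2, M_2 = 0.
On [2, 4], p(x) = 4 + 4·(x - 2) + 0·(x - 2)² - 3/8·(x - 2)³.
With (x - 2) = 4/3: p(10/3) = 76/9.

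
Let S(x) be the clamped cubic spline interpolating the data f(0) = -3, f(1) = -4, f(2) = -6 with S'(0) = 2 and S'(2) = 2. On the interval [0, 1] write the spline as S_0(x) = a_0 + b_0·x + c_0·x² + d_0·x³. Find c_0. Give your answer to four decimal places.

Write M_i for S''(x_i). With h_i = 1, 1 and divided differences Δ_i = -1, -2, the continuity of S' gives the tridiagonal system
  1·M_0 + 4·M_1 + 1·M_2 = 6(Δ_1 - Δ_0) = -6
Clamped end conditions give two more equations: 2h_0·M_0 + h_0·M_1 = 6(Δ_0 - S'(0)) = -18 and h_1·M_1 + 2h_1·M_2 = 6(S'(2) - Δ_1) = 24.
Forward elimination and back-substitution give M_0 = -15/2, M_1 = -3, M_2 = 27/2.
On [0, 1], with S_0(x) = a_0 + b_0·x + c_0·x² + d_0·x³: c_0 = M_0/2 = -15/4, d_0 = (M_1 - M_0)/(6h_0) = 3/4, b_0 = Δ_0 - h_0(2M_0 + M_1)/6 = 2.

-3.7500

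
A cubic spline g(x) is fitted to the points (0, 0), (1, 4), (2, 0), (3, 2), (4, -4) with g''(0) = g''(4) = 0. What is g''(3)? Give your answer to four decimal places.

Write m_i for g''(x_i). With h_i = 1, 1, 1, 1 and divided differences Δ_i = 4, -4, 2, -6, the continuity of g' gives the tridiagonal system
  1·m_0 + 4·m_1 + 1·m_2 = 6(Δ_1 - Δ_0) = -48
  1·m_1 + 4·m_2 + 1·m_3 = 6(Δ_2 - Δ_1) = 36
  1·m_2 + 4·m_3 + 1·m_4 = 6(Δ_3 - Δ_2) = -48
Natural end conditions: m_0 = m_4 = 0.
Solving: m_0 = 0, m_1 = -114/7, m_2 = 120/7, m_3 = -114/7, m_4 = 0.

-16.2857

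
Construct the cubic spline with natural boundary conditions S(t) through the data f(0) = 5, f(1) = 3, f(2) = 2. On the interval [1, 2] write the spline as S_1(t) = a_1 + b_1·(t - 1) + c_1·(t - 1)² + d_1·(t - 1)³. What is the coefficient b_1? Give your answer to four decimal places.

-1.5000

Write σ_i for S''(x_i). With h_i = 1, 1 and divided differences Δ_i = -2, -1, the continuity of S' gives the tridiagonal system
  1·σ_0 + 4·σ_1 + 1·σ_2 = 6(Δ_1 - Δ_0) = 6
Natural end conditions: σ_0 = σ_2 = 0.
Solving: σ_0 = 0, σ_1 = 3/2, σ_2 = 0.
On [1, 2], with S_1(t) = a_1 + b_1·(t - 1) + c_1·(t - 1)² + d_1·(t - 1)³: c_1 = σ_1/2 = 3/4, d_1 = (σ_2 - σ_1)/(6h_1) = -1/4, b_1 = Δ_1 - h_1(2σ_1 + σ_2)/6 = -3/2.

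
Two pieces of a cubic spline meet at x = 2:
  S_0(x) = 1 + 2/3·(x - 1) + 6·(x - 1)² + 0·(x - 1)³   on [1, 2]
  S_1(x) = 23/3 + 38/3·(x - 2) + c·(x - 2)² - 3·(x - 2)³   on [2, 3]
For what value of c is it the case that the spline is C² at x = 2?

6

S_0''(x) = 12 + 0·(x - 1), so S_0''(2) = 12. On the right, S_1''(2) = 2c, so c = 6.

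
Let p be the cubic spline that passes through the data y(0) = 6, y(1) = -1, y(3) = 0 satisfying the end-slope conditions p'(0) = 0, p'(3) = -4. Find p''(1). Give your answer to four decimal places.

17.6667

Write m_i for p''(x_i). With h_i = 1, 2 and divided differences Δ_i = -7, 1/2, the continuity of p' gives the tridiagonal system
  1·m_0 + 6·m_1 + 2·m_2 = 6(Δ_1 - Δ_0) = 45
Clamped end conditions give two more equations: 2h_0·m_0 + h_0·m_1 = 6(Δ_0 - p'(0)) = -42 and h_1·m_1 + 2h_1·m_2 = 6(p'(3) - Δ_1) = -27.
Forward elimination and back-substitution give m_0 = -179/6, m_1 = 53/3, m_2 = -187/12.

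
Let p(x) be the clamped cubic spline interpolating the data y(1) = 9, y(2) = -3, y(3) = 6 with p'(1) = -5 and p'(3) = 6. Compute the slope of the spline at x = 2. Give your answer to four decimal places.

Write m_i for p''(x_i). With h_i = 1, 1 and divided differences Δ_i = -12, 9, the continuity of p' gives the tridiagonal system
  1·m_0 + 4·m_1 + 1·m_2 = 6(Δ_1 - Δ_0) = 126
Clamped end conditions give two more equations: 2h_0·m_0 + h_0·m_1 = 6(Δ_0 - p'(1)) = -42 and h_1·m_1 + 2h_1·m_2 = 6(p'(3) - Δ_1) = -18.
Solving the tridiagonal system: m_0 = -47, m_1 = 52, m_2 = -35.
On [2, 3], p'(x) = b_1 + 2c_1·(x - 2) + 3d_1·(x - 2)² with b_1 = Δ_1 - h_1(2m_1 + m_2)/6 = -5/2, c_1 = m_1/2 = 26, d_1 = (m_2 - m_1)/(6h_1) = -29/2. So p'(2) = -5/2.

-2.5000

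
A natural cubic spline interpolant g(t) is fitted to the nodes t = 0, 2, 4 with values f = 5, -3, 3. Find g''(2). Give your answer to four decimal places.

Write M_i for g''(x_i). With h_i = 2, 2 and divided differences Δ_i = -4, 3, the continuity of g' gives the tridiagonal system
  2·M_0 + 8·M_1 + 2·M_2 = 6(Δ_1 - Δ_0) = 42
Natural end conditions: M_0 = M_2 = 0.
Forward elimination and back-substitution give M_0 = 0, M_1 = 21/4, M_2 = 0.

5.2500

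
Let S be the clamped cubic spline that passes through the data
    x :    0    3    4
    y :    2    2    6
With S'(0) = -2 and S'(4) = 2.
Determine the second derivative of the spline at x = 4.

-8

With M_i denoting the second derivative at x_i, h_i = 3, 1, and Δ_i = (y_(i+1) − y_i)/h_i = 0, 4:
  3·M_0 + 8·M_1 + 1·M_2 = 6(Δ_1 - Δ_0) = 24
Clamped end conditions give two more equations: 2h_0·M_0 + h_0·M_1 = 6(Δ_0 - S'(0)) = 12 and h_1·M_1 + 2h_1·M_2 = 6(S'(4) - Δ_1) = -12.
Solving: M_0 = 0, M_1 = 4, M_2 = -8.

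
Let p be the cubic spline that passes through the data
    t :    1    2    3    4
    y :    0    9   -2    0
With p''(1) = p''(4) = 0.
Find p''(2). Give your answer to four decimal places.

-37.2000

Put m_i = p'' at the i-th knot. Here h = (1, 1, 1) and Δ = (9, -11, 2), so the interior equations h_(i-1)·m_(i-1) + 2(h_(i-1)+h_i)·m_i + h_i·m_(i+1) = 6(Δ_i − Δ_(i-1)) read
  1·m_0 + 4·m_1 + 1·m_2 = 6(Δ_1 - Δ_0) = -120
  1·m_1 + 4·m_2 + 1·m_3 = 6(Δ_2 - Δ_1) = 78
Natural end conditions: m_0 = m_3 = 0.
Forward elimination and back-substitution give m_0 = 0, m_1 = -186/5, m_2 = 144/5, m_3 = 0.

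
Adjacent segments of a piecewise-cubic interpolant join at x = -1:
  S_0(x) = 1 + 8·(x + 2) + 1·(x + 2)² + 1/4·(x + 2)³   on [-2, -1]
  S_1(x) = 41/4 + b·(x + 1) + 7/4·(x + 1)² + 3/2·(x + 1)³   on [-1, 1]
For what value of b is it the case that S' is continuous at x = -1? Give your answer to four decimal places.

10.7500

S_0'(x) = 8 + 2·(x + 2) + 3/4·(x + 2)², so S_0'(-1) = 43/4. On the right, S_1'(-1) = b, so b = 43/4.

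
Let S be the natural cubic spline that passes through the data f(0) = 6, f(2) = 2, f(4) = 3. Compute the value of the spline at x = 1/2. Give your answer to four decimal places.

Write M_i for S''(x_i). With h_i = 2, 2 and divided differences Δ_i = -2, 1/2, the continuity of S' gives the tridiagonal system
  2·M_0 + 8·M_1 + 2·M_2 = 6(Δ_1 - Δ_0) = 15
Natural end conditions: M_0 = M_2 = 0.
Forward elimination and back-substitution give M_0 = 0, M_1 = 15/8, M_2 = 0.
On [0, 2], S(x) = 6 - 21/8·x + 0·x² + 5/32·x³.
With x = 1/2: S(1/2) = 1205/256.

4.7070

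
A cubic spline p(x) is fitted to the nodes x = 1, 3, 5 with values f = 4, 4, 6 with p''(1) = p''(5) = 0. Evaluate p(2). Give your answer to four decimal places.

3.8125

Put M_i = p'' at the i-th knot. Here h = (2, 2) and Δ = (0, 1), so the interior equations h_(i-1)·M_(i-1) + 2(h_(i-1)+h_i)·M_i + h_i·M_(i+1) = 6(Δ_i − Δ_(i-1)) read
  2·M_0 + 8·M_1 + 2·M_2 = 6(Δ_1 - Δ_0) = 6
Natural end conditions: M_0 = M_2 = 0.
Solving the tridiagonal system: M_0 = 0, M_1 = 3/4, M_2 = 0.
On [1, 3], p(x) = 4 - 1/4·(x - 1) + 0·(x - 1)² + 1/16·(x - 1)³.
With (x - 1) = 1: p(2) = 61/16.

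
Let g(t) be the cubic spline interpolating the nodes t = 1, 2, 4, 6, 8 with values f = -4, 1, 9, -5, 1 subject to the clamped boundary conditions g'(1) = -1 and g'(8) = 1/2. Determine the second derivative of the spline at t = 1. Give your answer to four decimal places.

Put M_i = g'' at the i-th knot. Here h = (1, 2, 2, 2) and Δ = (5, 4, -7, 3), so the interior equations h_(i-1)·M_(i-1) + 2(h_(i-1)+h_i)·M_i + h_i·M_(i+1) = 6(Δ_i − Δ_(i-1)) read
  1·M_0 + 6·M_1 + 2·M_2 = 6(Δ_1 - Δ_0) = -6
  2·M_1 + 8·M_2 + 2·M_3 = 6(Δ_2 - Δ_1) = -66
  2·M_2 + 8·M_3 + 2·M_4 = 6(Δ_3 - Δ_2) = 60
Clamped end conditions give two more equations: 2h_0·M_0 + h_0·M_1 = 6(Δ_0 - g'(1)) = 36 and h_3·M_3 + 2h_3·M_4 = 6(g'(8) - Δ_3) = -15.
Forward elimination and back-substitution give M_0 = 1557/86, M_1 = -9/43, M_2 = -1965/172, M_3 = 555/43, M_4 = -1755/172.

18.1047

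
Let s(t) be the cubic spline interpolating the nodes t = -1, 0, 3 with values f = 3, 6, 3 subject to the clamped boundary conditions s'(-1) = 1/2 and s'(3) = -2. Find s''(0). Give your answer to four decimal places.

-4.7500

Write m_i for s''(x_i). With h_i = 1, 3 and divided differences Δ_i = 3, -1, the continuity of s' gives the tridiagonal system
  1·m_0 + 8·m_1 + 3·m_2 = 6(Δ_1 - Δ_0) = -24
Clamped end conditions give two more equations: 2h_0·m_0 + h_0·m_1 = 6(Δ_0 - s'(-1)) = 15 and h_1·m_1 + 2h_1·m_2 = 6(s'(3) - Δ_1) = -6.
Solving: m_0 = 79/8, m_1 = -19/4, m_2 = 11/8.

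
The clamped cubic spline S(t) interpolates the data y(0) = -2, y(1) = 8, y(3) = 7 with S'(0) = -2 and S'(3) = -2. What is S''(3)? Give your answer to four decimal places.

8.2500

With M_i denoting the second derivative at x_i, h_i = 1, 2, and Δ_i = (y_(i+1) − y_i)/h_i = 10, -1/2:
  1·M_0 + 6·M_1 + 2·M_2 = 6(Δ_1 - Δ_0) = -63
Clamped end conditions give two more equations: 2h_0·M_0 + h_0·M_1 = 6(Δ_0 - S'(0)) = 72 and h_1·M_1 + 2h_1·M_2 = 6(S'(3) - Δ_1) = -9.
Solving the tridiagonal system: M_0 = 93/2, M_1 = -21, M_2 = 33/4.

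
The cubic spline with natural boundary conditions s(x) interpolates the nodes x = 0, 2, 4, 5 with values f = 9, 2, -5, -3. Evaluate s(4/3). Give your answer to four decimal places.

4.7037

Write m_i for s''(x_i). With h_i = 2, 2, 1 and divided differences Δ_i = -7/2, -7/2, 2, the continuity of s' gives the tridiagonal system
  2·m_0 + 8·m_1 + 2·m_2 = 6(Δ_1 - Δ_0) = 0
  2·m_1 + 6·m_2 + 1·m_3 = 6(Δ_2 - Δ_1) = 33
Natural end conditions: m_0 = m_3 = 0.
Solving: m_0 = 0, m_1 = -3/2, m_2 = 6, m_3 = 0.
On [0, 2], s(x) = 9 - 3·x + 0·x² - 1/8·x³.
With x = 4/3: s(4/3) = 127/27.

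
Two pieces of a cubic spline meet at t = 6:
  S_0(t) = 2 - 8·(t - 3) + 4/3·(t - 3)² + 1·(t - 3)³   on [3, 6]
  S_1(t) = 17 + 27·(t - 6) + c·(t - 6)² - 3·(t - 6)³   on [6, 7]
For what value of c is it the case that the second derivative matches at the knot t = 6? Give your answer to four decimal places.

10.3333

S_0''(t) = 8/3 + 6·(t - 3), so S_0''(6) = 62/3. On the right, S_1''(6) = 2c, so c = 31/3.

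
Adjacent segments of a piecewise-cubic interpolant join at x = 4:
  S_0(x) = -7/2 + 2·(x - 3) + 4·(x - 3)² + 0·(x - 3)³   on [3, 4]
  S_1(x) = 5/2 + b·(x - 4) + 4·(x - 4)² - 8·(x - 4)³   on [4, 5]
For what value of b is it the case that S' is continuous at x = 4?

10

S_0'(x) = 2 + 8·(x - 3) + 0·(x - 3)², so S_0'(4) = 10. On the right, S_1'(4) = b, so b = 10.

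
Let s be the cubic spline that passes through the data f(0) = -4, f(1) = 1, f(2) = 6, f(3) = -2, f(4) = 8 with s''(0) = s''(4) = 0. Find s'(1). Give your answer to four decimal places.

Put σ_i = s'' at the i-th knot. Here h = (1, 1, 1, 1) and Δ = (5, 5, -8, 10), so the interior equations h_(i-1)·σ_(i-1) + 2(h_(i-1)+h_i)·σ_i + h_i·σ_(i+1) = 6(Δ_i − Δ_(i-1)) read
  1·σ_0 + 4·σ_1 + 1·σ_2 = 6(Δ_1 - Δ_0) = 0
  1·σ_1 + 4·σ_2 + 1·σ_3 = 6(Δ_2 - Δ_1) = -78
  1·σ_2 + 4·σ_3 + 1·σ_4 = 6(Δ_3 - Δ_2) = 108
Natural end conditions: σ_0 = σ_4 = 0.
Solving: σ_0 = 0, σ_1 = 15/2, σ_2 = -30, σ_3 = 69/2, σ_4 = 0.
On [1, 2], s'(x) = b_1 + 2c_1·(x - 1) + 3d_1·(x - 1)² with b_1 = Δ_1 - h_1(2σ_1 + σ_2)/6 = 15/2, c_1 = σ_1/2 = 15/4, d_1 = (σ_2 - σ_1)/(6h_1) = -25/4. So s'(1) = 15/2.

7.5000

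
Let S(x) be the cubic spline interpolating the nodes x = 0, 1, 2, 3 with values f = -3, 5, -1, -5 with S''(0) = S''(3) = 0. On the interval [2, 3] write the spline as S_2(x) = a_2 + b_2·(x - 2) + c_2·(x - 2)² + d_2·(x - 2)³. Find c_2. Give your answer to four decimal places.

4.4000

Let σ_i = S''(x_i). Step sizes h_i = 1, 1, 1; slopes of the chords Δ_i = (y_(i+1) - y_i)/h_i = 8, -6, -4.
  1·σ_0 + 4·σ_1 + 1·σ_2 = 6(Δ_1 - Δ_0) = -84
  1·σ_1 + 4·σ_2 + 1·σ_3 = 6(Δ_2 - Δ_1) = 12
Natural end conditions: σ_0 = σ_3 = 0.
Forward elimination and back-substitution give σ_0 = 0, σ_1 = -116/5, σ_2 = 44/5, σ_3 = 0.
On [2, 3], with S_2(x) = a_2 + b_2·(x - 2) + c_2·(x - 2)² + d_2·(x - 2)³: c_2 = σ_2/2 = 22/5, d_2 = (σ_3 - σ_2)/(6h_2) = -22/15, b_2 = Δ_2 - h_2(2σ_2 + σ_3)/6 = -104/15.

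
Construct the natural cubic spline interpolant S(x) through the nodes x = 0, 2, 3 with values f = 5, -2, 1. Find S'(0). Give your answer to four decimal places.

-5.6667

Let σ_i = S''(x_i). Step sizes h_i = 2, 1; slopes of the chords Δ_i = (y_(i+1) - y_i)/h_i = -7/2, 3.
  2·σ_0 + 6·σ_1 + 1·σ_2 = 6(Δ_1 - Δ_0) = 39
Natural end conditions: σ_0 = σ_2 = 0.
Forward elimination and back-substitution give σ_0 = 0, σ_1 = 13/2, σ_2 = 0.
On [0, 2], S'(x) = b_0 + 2c_0·x + 3d_0·x² with b_0 = Δ_0 - h_0(2σ_0 + σ_1)/6 = -17/3, c_0 = σ_0/2 = 0, d_0 = (σ_1 - σ_0)/(6h_0) = 13/24. So S'(0) = -17/3.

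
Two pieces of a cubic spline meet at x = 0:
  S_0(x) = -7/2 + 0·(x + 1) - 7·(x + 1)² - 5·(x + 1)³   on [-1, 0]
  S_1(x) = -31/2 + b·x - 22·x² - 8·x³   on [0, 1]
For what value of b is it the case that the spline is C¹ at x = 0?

S_0'(x) = 0 - 14·(x + 1) - 15·(x + 1)², so S_0'(0) = -29. On the right, S_1'(0) = b, so b = -29.

-29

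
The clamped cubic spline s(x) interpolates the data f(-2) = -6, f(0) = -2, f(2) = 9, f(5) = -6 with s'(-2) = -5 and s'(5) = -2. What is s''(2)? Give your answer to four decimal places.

-9.0811

With σ_i denoting the second derivative at x_i, h_i = 2, 2, 3, and Δ_i = (y_(i+1) − y_i)/h_i = 2, 11/2, -5:
  2·σ_0 + 8·σ_1 + 2·σ_2 = 6(Δ_1 - Δ_0) = 21
  2·σ_1 + 10·σ_2 + 3·σ_3 = 6(Δ_2 - Δ_1) = -63
Clamped end conditions give two more equations: 2h_0·σ_0 + h_0·σ_1 = 6(Δ_0 - s'(-2)) = 42 and h_2·σ_2 + 2h_2·σ_3 = 6(s'(5) - Δ_2) = 18.
Hence σ_0 = 681/74, σ_1 = 96/37, σ_2 = -336/37, σ_3 = 279/37.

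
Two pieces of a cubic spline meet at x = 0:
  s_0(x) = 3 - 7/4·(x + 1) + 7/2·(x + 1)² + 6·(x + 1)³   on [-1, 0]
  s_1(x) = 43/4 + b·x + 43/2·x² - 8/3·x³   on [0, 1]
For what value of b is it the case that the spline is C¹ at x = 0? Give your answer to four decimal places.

s_0'(x) = -7/4 + 7·(x + 1) + 18·(x + 1)², so s_0'(0) = 93/4. On the right, s_1'(0) = b, so b = 93/4.

23.2500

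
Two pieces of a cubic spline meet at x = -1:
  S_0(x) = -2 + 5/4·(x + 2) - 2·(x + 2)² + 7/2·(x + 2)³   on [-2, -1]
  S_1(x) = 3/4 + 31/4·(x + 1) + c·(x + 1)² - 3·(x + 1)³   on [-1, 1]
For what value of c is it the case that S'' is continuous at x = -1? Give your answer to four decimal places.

S_0''(x) = -4 + 21·(x + 2), so S_0''(-1) = 17. On the right, S_1''(-1) = 2c, so c = 17/2.

8.5000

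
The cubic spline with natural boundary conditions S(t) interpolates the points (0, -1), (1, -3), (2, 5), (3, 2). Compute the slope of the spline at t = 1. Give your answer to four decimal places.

4.8000

Put σ_i = S'' at the i-th knot. Here h = (1, 1, 1) and Δ = (-2, 8, -3), so the interior equations h_(i-1)·σ_(i-1) + 2(h_(i-1)+h_i)·σ_i + h_i·σ_(i+1) = 6(Δ_i − Δ_(i-1)) read
  1·σ_0 + 4·σ_1 + 1·σ_2 = 6(Δ_1 - Δ_0) = 60
  1·σ_1 + 4·σ_2 + 1·σ_3 = 6(Δ_2 - Δ_1) = -66
Natural end conditions: σ_0 = σ_3 = 0.
Solving: σ_0 = 0, σ_1 = 102/5, σ_2 = -108/5, σ_3 = 0.
On [1, 2], S'(t) = b_1 + 2c_1·(t - 1) + 3d_1·(t - 1)² with b_1 = Δ_1 - h_1(2σ_1 + σ_2)/6 = 24/5, c_1 = σ_1/2 = 51/5, d_1 = (σ_2 - σ_1)/(6h_1) = -7. So S'(1) = 24/5.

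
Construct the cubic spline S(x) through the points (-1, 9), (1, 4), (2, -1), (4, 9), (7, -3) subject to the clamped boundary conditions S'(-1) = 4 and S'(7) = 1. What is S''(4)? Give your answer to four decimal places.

With σ_i denoting the second derivative at x_i, h_i = 2, 1, 2, 3, and Δ_i = (y_(i+1) − y_i)/h_i = -5/2, -5, 5, -4:
  2·σ_0 + 6·σ_1 + 1·σ_2 = 6(Δ_1 - Δ_0) = -15
  1·σ_1 + 6·σ_2 + 2·σ_3 = 6(Δ_2 - Δ_1) = 60
  2·σ_2 + 10·σ_3 + 3·σ_4 = 6(Δ_3 - Δ_2) = -54
Clamped end conditions give two more equations: 2h_0·σ_0 + h_0·σ_1 = 6(Δ_0 - S'(-1)) = -39 and h_3·σ_3 + 2h_3·σ_4 = 6(S'(7) - Δ_3) = 30.
Solving: σ_0 = -5307/604, σ_1 = -291/151, σ_2 = 4269/302, σ_3 = -1728/151, σ_4 = 1619/151.

-11.4437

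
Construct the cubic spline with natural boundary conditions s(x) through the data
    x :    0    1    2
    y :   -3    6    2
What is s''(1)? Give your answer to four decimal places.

With σ_i denoting the second derivative at x_i, h_i = 1, 1, and Δ_i = (y_(i+1) − y_i)/h_i = 9, -4:
  1·σ_0 + 4·σ_1 + 1·σ_2 = 6(Δ_1 - Δ_0) = -78
Natural end conditions: σ_0 = σ_2 = 0.
Forward elimination and back-substitution give σ_0 = 0, σ_1 = -39/2, σ_2 = 0.

-19.5000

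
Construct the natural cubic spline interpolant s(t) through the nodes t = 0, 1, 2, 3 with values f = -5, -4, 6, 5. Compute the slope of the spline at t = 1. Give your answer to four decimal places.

With σ_i denoting the second derivative at x_i, h_i = 1, 1, 1, and Δ_i = (y_(i+1) − y_i)/h_i = 1, 10, -1:
  1·σ_0 + 4·σ_1 + 1·σ_2 = 6(Δ_1 - Δ_0) = 54
  1·σ_1 + 4·σ_2 + 1·σ_3 = 6(Δ_2 - Δ_1) = -66
Natural end conditions: σ_0 = σ_3 = 0.
Hence σ_0 = 0, σ_1 = 94/5, σ_2 = -106/5, σ_3 = 0.
On [1, 2], s'(t) = b_1 + 2c_1·(t - 1) + 3d_1·(t - 1)² with b_1 = Δ_1 - h_1(2σ_1 + σ_2)/6 = 109/15, c_1 = σ_1/2 = 47/5, d_1 = (σ_2 - σ_1)/(6h_1) = -20/3. So s'(1) = 109/15.

7.2667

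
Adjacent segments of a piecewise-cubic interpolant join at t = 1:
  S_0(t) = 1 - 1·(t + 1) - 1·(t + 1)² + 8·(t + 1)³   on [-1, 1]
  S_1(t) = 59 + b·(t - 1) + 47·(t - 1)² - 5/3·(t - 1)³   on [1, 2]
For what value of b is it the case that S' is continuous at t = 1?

S_0'(t) = -1 - 2·(t + 1) + 24·(t + 1)², so S_0'(1) = 91. On the right, S_1'(1) = b, so b = 91.

91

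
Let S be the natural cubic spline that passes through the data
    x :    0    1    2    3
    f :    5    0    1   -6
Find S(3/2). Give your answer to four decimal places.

Put σ_i = S'' at the i-th knot. Here h = (1, 1, 1) and Δ = (-5, 1, -7), so the interior equations h_(i-1)·σ_(i-1) + 2(h_(i-1)+h_i)·σ_i + h_i·σ_(i+1) = 6(Δ_i − Δ_(i-1)) read
  1·σ_0 + 4·σ_1 + 1·σ_2 = 6(Δ_1 - Δ_0) = 36
  1·σ_1 + 4·σ_2 + 1·σ_3 = 6(Δ_2 - Δ_1) = -48
Natural end conditions: σ_0 = σ_3 = 0.
Forward elimination and back-substitution give σ_0 = 0, σ_1 = 64/5, σ_2 = -76/5, σ_3 = 0.
On [1, 2], S(x) = 0 - 11/15·(x - 1) + 32/5·(x - 1)² - 14/3·(x - 1)³.
With (x - 1) = 1/2: S(3/2) = 13/20.

0.6500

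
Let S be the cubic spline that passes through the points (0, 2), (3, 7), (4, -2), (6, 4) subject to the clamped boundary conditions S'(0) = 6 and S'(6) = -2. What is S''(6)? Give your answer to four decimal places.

-17.2857

Let M_i = S''(x_i). Step sizes h_i = 3, 1, 2; slopes of the chords Δ_i = (y_(i+1) - y_i)/h_i = 5/3, -9, 3.
  3·M_0 + 8·M_1 + 1·M_2 = 6(Δ_1 - Δ_0) = -64
  1·M_1 + 6·M_2 + 2·M_3 = 6(Δ_2 - Δ_1) = 72
Clamped end conditions give two more equations: 2h_0·M_0 + h_0·M_1 = 6(Δ_0 - S'(0)) = -26 and h_2·M_2 + 2h_2·M_3 = 6(S'(6) - Δ_2) = -30.
Solving the tridiagonal system: M_0 = 23/21, M_1 = -76/7, M_2 = 137/7, M_3 = -121/7.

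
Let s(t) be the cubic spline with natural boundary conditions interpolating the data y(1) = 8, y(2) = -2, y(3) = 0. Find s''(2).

Put M_i = s'' at the i-th knot. Here h = (1, 1) and Δ = (-10, 2), so the interior equations h_(i-1)·M_(i-1) + 2(h_(i-1)+h_i)·M_i + h_i·M_(i+1) = 6(Δ_i − Δ_(i-1)) read
  1·M_0 + 4·M_1 + 1·M_2 = 6(Δ_1 - Δ_0) = 72
Natural end conditions: M_0 = M_2 = 0.
Solving: M_0 = 0, M_1 = 18, M_2 = 0.

18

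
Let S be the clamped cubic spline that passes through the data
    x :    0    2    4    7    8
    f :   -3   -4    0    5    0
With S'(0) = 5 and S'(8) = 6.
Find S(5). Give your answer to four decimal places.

Let M_i = S''(x_i). Step sizes h_i = 2, 2, 3, 1; slopes of the chords Δ_i = (y_(i+1) - y_i)/h_i = -1/2, 2, 5/3, -5.
  2·M_0 + 8·M_1 + 2·M_2 = 6(Δ_1 - Δ_0) = 15
  2·M_1 + 10·M_2 + 3·M_3 = 6(Δ_2 - Δ_1) = -2
  3·M_2 + 8·M_3 + 1·M_4 = 6(Δ_3 - Δ_2) = -40
Clamped end conditions give two more equations: 2h_0·M_0 + h_0·M_1 = 6(Δ_0 - S'(0)) = -33 and h_3·M_3 + 2h_3·M_4 = 6(S'(8) - Δ_3) = 66.
Hence M_0 = -2933/288, M_1 = 557/144, M_2 = 637/288, M_3 = -1529/144, M_4 = 11033/288.
On [4, 7], S(x) = 0 + 343/72·(x - 4) + 637/576·(x - 4)² - 3695/5184·(x - 4)³.
With (x - 4) = 1: S(5) = 13367/2592.

5.1570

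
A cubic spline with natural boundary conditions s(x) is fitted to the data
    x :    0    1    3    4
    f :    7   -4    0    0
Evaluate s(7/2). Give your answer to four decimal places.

With m_i denoting the second derivative at x_i, h_i = 1, 2, 1, and Δ_i = (y_(i+1) − y_i)/h_i = -11, 2, 0:
  1·m_0 + 6·m_1 + 2·m_2 = 6(Δ_1 - Δ_0) = 78
  2·m_1 + 6·m_2 + 1·m_3 = 6(Δ_2 - Δ_1) = -12
Natural end conditions: m_0 = m_3 = 0.
Solving: m_0 = 0, m_1 = 123/8, m_2 = -57/8, m_3 = 0.
On [3, 4], s(x) = 0 + 19/8·(x - 3) - 57/16·(x - 3)² + 19/16·(x - 3)³.
With (x - 3) = 1/2: s(7/2) = 57/128.

0.4453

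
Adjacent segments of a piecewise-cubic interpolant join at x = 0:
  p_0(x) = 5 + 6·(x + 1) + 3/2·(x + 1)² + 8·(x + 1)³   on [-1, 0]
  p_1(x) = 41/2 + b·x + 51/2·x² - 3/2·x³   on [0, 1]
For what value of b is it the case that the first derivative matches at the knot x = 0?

33

p_0'(x) = 6 + 3·(x + 1) + 24·(x + 1)², so p_0'(0) = 33. On the right, p_1'(0) = b, so b = 33.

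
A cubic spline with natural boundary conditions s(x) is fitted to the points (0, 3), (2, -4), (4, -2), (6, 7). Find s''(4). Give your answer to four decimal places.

Put m_i = s'' at the i-th knot. Here h = (2, 2, 2) and Δ = (-7/2, 1, 9/2), so the interior equations h_(i-1)·m_(i-1) + 2(h_(i-1)+h_i)·m_i + h_i·m_(i+1) = 6(Δ_i − Δ_(i-1)) read
  2·m_0 + 8·m_1 + 2·m_2 = 6(Δ_1 - Δ_0) = 27
  2·m_1 + 8·m_2 + 2·m_3 = 6(Δ_2 - Δ_1) = 21
Natural end conditions: m_0 = m_3 = 0.
Hence m_0 = 0, m_1 = 29/10, m_2 = 19/10, m_3 = 0.

1.9000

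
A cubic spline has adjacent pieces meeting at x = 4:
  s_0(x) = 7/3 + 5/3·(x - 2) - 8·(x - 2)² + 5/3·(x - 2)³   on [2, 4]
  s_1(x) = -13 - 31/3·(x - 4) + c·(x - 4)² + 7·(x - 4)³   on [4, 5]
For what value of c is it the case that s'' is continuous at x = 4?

2

s_0''(x) = -16 + 10·(x - 2), so s_0''(4) = 4. On the right, s_1''(4) = 2c, so c = 2.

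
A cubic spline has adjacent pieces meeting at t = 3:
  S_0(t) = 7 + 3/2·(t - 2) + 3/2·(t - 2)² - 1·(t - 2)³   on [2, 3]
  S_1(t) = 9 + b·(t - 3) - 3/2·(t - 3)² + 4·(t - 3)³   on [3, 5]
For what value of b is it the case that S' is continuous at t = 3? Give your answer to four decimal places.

S_0'(t) = 3/2 + 3·(t - 2) - 3·(t - 2)², so S_0'(3) = 3/2. On the right, S_1'(3) = b, so b = 3/2.

1.5000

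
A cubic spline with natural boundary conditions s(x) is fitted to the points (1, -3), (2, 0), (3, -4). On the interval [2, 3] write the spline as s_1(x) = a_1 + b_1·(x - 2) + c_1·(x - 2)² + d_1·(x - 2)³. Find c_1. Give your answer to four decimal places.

-5.2500

Let σ_i = s''(x_i). Step sizes h_i = 1, 1; slopes of the chords Δ_i = (y_(i+1) - y_i)/h_i = 3, -4.
  1·σ_0 + 4·σ_1 + 1·σ_2 = 6(Δ_1 - Δ_0) = -42
Natural end conditions: σ_0 = σ_2 = 0.
Solving: σ_0 = 0, σ_1 = -21/2, σ_2 = 0.
On [2, 3], with s_1(x) = a_1 + b_1·(x - 2) + c_1·(x - 2)² + d_1·(x - 2)³: c_1 = σ_1/2 = -21/4, d_1 = (σ_2 - σ_1)/(6h_1) = 7/4, b_1 = Δ_1 - h_1(2σ_1 + σ_2)/6 = -1/2.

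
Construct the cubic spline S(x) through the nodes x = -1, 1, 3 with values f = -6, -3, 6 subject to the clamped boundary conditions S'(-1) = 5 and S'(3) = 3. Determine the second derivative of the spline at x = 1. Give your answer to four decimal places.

5.5000

Let m_i = S''(x_i). Step sizes h_i = 2, 2; slopes of the chords Δ_i = (y_(i+1) - y_i)/h_i = 3/2, 9/2.
  2·m_0 + 8·m_1 + 2·m_2 = 6(Δ_1 - Δ_0) = 18
Clamped end conditions give two more equations: 2h_0·m_0 + h_0·m_1 = 6(Δ_0 - S'(-1)) = -21 and h_1·m_1 + 2h_1·m_2 = 6(S'(3) - Δ_1) = -9.
Solving the tridiagonal system: m_0 = -8, m_1 = 11/2, m_2 = -5.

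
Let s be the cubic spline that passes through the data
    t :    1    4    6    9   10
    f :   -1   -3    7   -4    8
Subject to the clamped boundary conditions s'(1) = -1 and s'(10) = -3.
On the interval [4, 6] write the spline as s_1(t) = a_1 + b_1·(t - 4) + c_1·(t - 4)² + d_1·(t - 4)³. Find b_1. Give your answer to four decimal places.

4.8559

Write M_i for s''(x_i). With h_i = 3, 2, 3, 1 and divided differences Δ_i = -2/3, 5, -11/3, 12, the continuity of s' gives the tridiagonal system
  3·M_0 + 10·M_1 + 2·M_2 = 6(Δ_1 - Δ_0) = 34
  2·M_1 + 10·M_2 + 3·M_3 = 6(Δ_2 - Δ_1) = -52
  3·M_2 + 8·M_3 + 1·M_4 = 6(Δ_3 - Δ_2) = 94
Clamped end conditions give two more equations: 2h_0·M_0 + h_0·M_1 = 6(Δ_0 - s'(1)) = 2 and h_3·M_3 + 2h_3·M_4 = 6(s'(10) - Δ_3) = -90.
Solving the tridiagonal system: M_0 = -191/59, M_1 = 1264/177, M_2 = -4903/354, M_3 = 4261/177, M_4 = -20191/354.
On [4, 6], with s_1(t) = a_1 + b_1·(t - 4) + c_1·(t - 4)² + d_1·(t - 4)³: c_1 = M_1/2 = 632/177, d_1 = (M_2 - M_1)/(6h_1) = -2477/1416, b_1 = Δ_1 - h_1(2M_1 + M_2)/6 = 573/118.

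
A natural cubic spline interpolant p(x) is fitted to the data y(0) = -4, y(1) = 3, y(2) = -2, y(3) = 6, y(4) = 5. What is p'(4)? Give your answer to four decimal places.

Let σ_i = p''(x_i). Step sizes h_i = 1, 1, 1, 1; slopes of the chords Δ_i = (y_(i+1) - y_i)/h_i = 7, -5, 8, -1.
  1·σ_0 + 4·σ_1 + 1·σ_2 = 6(Δ_1 - Δ_0) = -72
  1·σ_1 + 4·σ_2 + 1·σ_3 = 6(Δ_2 - Δ_1) = 78
  1·σ_2 + 4·σ_3 + 1·σ_4 = 6(Δ_3 - Δ_2) = -54
Natural end conditions: σ_0 = σ_4 = 0.
Solving: σ_0 = 0, σ_1 = -723/28, σ_2 = 219/7, σ_3 = -597/28, σ_4 = 0.
On [3, 4], p'(x) = b_3 + 2c_3·(x - 3) + 3d_3·(x - 3)² with b_3 = Δ_3 - h_3(2σ_3 + σ_4)/6 = 171/28, c_3 = σ_3/2 = -597/56, d_3 = (σ_4 - σ_3)/(6h_3) = 199/56. So p'(4) = -255/56.

-4.5536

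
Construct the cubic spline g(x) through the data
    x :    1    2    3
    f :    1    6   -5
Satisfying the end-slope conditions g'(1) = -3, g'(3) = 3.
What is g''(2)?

-54

Put m_i = g'' at the i-th knot. Here h = (1, 1) and Δ = (5, -11), so the interior equations h_(i-1)·m_(i-1) + 2(h_(i-1)+h_i)·m_i + h_i·m_(i+1) = 6(Δ_i − Δ_(i-1)) read
  1·m_0 + 4·m_1 + 1·m_2 = 6(Δ_1 - Δ_0) = -96
Clamped end conditions give two more equations: 2h_0·m_0 + h_0·m_1 = 6(Δ_0 - g'(1)) = 48 and h_1·m_1 + 2h_1·m_2 = 6(g'(3) - Δ_1) = 84.
Solving the tridiagonal system: m_0 = 51, m_1 = -54, m_2 = 69.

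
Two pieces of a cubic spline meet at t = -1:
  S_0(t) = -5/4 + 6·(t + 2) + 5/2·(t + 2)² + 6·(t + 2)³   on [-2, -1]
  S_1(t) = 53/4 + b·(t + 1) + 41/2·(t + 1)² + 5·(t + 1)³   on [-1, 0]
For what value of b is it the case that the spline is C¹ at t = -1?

S_0'(t) = 6 + 5·(t + 2) + 18·(t + 2)², so S_0'(-1) = 29. On the right, S_1'(-1) = b, so b = 29.

29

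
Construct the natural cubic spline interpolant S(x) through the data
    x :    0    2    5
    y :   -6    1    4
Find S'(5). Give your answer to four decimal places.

With σ_i denoting the second derivative at x_i, h_i = 2, 3, and Δ_i = (y_(i+1) − y_i)/h_i = 7/2, 1:
  2·σ_0 + 10·σ_1 + 3·σ_2 = 6(Δ_1 - Δ_0) = -15
Natural end conditions: σ_0 = σ_2 = 0.
Forward elimination and back-substitution give σ_0 = 0, σ_1 = -3/2, σ_2 = 0.
On [2, 5], S'(x) = b_1 + 2c_1·(x - 2) + 3d_1·(x - 2)² with b_1 = Δ_1 - h_1(2σ_1 + σ_2)/6 = 5/2, c_1 = σ_1/2 = -3/4, d_1 = (σ_2 - σ_1)/(6h_1) = 1/12. So S'(5) = 1/4.

0.2500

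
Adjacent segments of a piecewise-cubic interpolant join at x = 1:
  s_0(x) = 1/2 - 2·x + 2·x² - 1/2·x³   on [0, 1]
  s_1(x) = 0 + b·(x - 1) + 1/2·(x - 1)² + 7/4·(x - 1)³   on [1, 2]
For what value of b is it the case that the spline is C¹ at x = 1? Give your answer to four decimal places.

0.5000

s_0'(x) = -2 + 4·x - 3/2·x², so s_0'(1) = 1/2. On the right, s_1'(1) = b, so b = 1/2.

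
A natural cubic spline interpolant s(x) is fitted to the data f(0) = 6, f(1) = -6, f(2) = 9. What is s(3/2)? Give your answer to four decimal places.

-1.0313

With m_i denoting the second derivative at x_i, h_i = 1, 1, and Δ_i = (y_(i+1) − y_i)/h_i = -12, 15:
  1·m_0 + 4·m_1 + 1·m_2 = 6(Δ_1 - Δ_0) = 162
Natural end conditions: m_0 = m_2 = 0.
Hence m_0 = 0, m_1 = 81/2, m_2 = 0.
On [1, 2], s(x) = -6 + 3/2·(x - 1) + 81/4·(x - 1)² - 27/4·(x - 1)³.
With (x - 1) = 1/2: s(3/2) = -33/32.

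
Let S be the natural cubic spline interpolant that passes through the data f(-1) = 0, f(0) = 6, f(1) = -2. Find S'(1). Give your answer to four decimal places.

-11.5000

Let M_i = S''(x_i). Step sizes h_i = 1, 1; slopes of the chords Δ_i = (y_(i+1) - y_i)/h_i = 6, -8.
  1·M_0 + 4·M_1 + 1·M_2 = 6(Δ_1 - Δ_0) = -84
Natural end conditions: M_0 = M_2 = 0.
Solving the tridiagonal system: M_0 = 0, M_1 = -21, M_2 = 0.
On [0, 1], S'(t) = b_1 + 2c_1·t + 3d_1·t² with b_1 = Δ_1 - h_1(2M_1 + M_2)/6 = -1, c_1 = M_1/2 = -21/2, d_1 = (M_2 - M_1)/(6h_1) = 7/2. So S'(1) = -23/2.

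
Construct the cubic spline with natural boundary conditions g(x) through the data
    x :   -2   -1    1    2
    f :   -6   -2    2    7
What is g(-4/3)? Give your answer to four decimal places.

-3.1250

Put σ_i = g'' at the i-th knot. Here h = (1, 2, 1) and Δ = (4, 2, 5), so the interior equations h_(i-1)·σ_(i-1) + 2(h_(i-1)+h_i)·σ_i + h_i·σ_(i+1) = 6(Δ_i − Δ_(i-1)) read
  1·σ_0 + 6·σ_1 + 2·σ_2 = 6(Δ_1 - Δ_0) = -12
  2·σ_1 + 6·σ_2 + 1·σ_3 = 6(Δ_2 - Δ_1) = 18
Natural end conditions: σ_0 = σ_3 = 0.
Forward elimination and back-substitution give σ_0 = 0, σ_1 = -27/8, σ_2 = 33/8, σ_3 = 0.
On [-2, -1], g(x) = -6 + 73/16·(x + 2) + 0·(x + 2)² - 9/16·(x + 2)³.
With (x + 2) = 2/3: g(-4/3) = -25/8.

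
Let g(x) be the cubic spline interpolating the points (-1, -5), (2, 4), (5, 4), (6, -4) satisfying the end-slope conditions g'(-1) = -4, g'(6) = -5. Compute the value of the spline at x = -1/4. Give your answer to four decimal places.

-6.0116

Write σ_i for g''(x_i). With h_i = 3, 3, 1 and divided differences Δ_i = 3, 0, -8, the continuity of g' gives the tridiagonal system
  3·σ_0 + 12·σ_1 + 3·σ_2 = 6(Δ_1 - Δ_0) = -18
  3·σ_1 + 8·σ_2 + 1·σ_3 = 6(Δ_2 - Δ_1) = -48
Clamped end conditions give two more equations: 2h_0·σ_0 + h_0·σ_1 = 6(Δ_0 - g'(-1)) = 42 and h_2·σ_2 + 2h_2·σ_3 = 6(g'(6) - Δ_2) = 18.
Solving: σ_0 = 244/31, σ_1 = -54/31, σ_2 = -214/31, σ_3 = 386/31.
On [-1, 2], g(x) = -5 - 4·(x + 1) + 122/31·(x + 1)² - 149/279·(x + 1)³.
With (x + 1) = 3/4: g(-1/4) = -11927/1984.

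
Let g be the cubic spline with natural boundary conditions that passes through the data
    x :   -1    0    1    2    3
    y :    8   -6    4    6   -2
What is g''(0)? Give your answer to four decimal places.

Put M_i = g'' at the i-th knot. Here h = (1, 1, 1, 1) and Δ = (-14, 10, 2, -8), so the interior equations h_(i-1)·M_(i-1) + 2(h_(i-1)+h_i)·M_i + h_i·M_(i+1) = 6(Δ_i − Δ_(i-1)) read
  1·M_0 + 4·M_1 + 1·M_2 = 6(Δ_1 - Δ_0) = 144
  1·M_1 + 4·M_2 + 1·M_3 = 6(Δ_2 - Δ_1) = -48
  1·M_2 + 4·M_3 + 1·M_4 = 6(Δ_3 - Δ_2) = -60
Natural end conditions: M_0 = M_4 = 0.
Solving the tridiagonal system: M_0 = 0, M_1 = 573/14, M_2 = -138/7, M_3 = -141/14, M_4 = 0.

40.9286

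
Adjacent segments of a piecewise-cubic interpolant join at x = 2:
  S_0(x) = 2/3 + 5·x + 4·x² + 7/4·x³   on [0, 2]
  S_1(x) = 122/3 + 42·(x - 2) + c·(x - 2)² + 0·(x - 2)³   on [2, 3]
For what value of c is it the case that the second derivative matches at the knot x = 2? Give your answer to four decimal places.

14.5000

S_0''(x) = 8 + 21/2·x, so S_0''(2) = 29. On the right, S_1''(2) = 2c, so c = 29/2.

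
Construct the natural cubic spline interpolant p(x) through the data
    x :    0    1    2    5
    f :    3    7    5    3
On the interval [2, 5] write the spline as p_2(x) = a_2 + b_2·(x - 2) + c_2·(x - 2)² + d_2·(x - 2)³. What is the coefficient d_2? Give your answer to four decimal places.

-0.1219

With m_i denoting the second derivative at x_i, h_i = 1, 1, 3, and Δ_i = (y_(i+1) − y_i)/h_i = 4, -2, -2/3:
  1·m_0 + 4·m_1 + 1·m_2 = 6(Δ_1 - Δ_0) = -36
  1·m_1 + 8·m_2 + 3·m_3 = 6(Δ_2 - Δ_1) = 8
Natural end conditions: m_0 = m_3 = 0.
Forward elimination and back-substitution give m_0 = 0, m_1 = -296/31, m_2 = 68/31, m_3 = 0.
On [2, 5], with p_2(x) = a_2 + b_2·(x - 2) + c_2·(x - 2)² + d_2·(x - 2)³: c_2 = m_2/2 = 34/31, d_2 = (m_3 - m_2)/(6h_2) = -34/279, b_2 = Δ_2 - h_2(2m_2 + m_3)/6 = -266/93.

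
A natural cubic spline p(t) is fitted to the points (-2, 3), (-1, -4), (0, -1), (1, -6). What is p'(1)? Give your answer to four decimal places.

Let M_i = p''(x_i). Step sizes h_i = 1, 1, 1; slopes of the chords Δ_i = (y_(i+1) - y_i)/h_i = -7, 3, -5.
  1·M_0 + 4·M_1 + 1·M_2 = 6(Δ_1 - Δ_0) = 60
  1·M_1 + 4·M_2 + 1·M_3 = 6(Δ_2 - Δ_1) = -48
Natural end conditions: M_0 = M_3 = 0.
Forward elimination and back-substitution give M_0 = 0, M_1 = 96/5, M_2 = -84/5, M_3 = 0.
On [0, 1], p'(t) = b_2 + 2c_2·t + 3d_2·t² with b_2 = Δ_2 - h_2(2M_2 + M_3)/6 = 3/5, c_2 = M_2/2 = -42/5, d_2 = (M_3 - M_2)/(6h_2) = 14/5. So p'(1) = -39/5.

-7.8000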